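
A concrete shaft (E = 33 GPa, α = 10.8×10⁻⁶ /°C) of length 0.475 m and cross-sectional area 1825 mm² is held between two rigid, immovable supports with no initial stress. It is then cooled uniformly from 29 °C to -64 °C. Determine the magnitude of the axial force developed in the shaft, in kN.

P ≈ 60.5 kN (tensile)

The ends cannot move, so σ = EαΔT = 33×10³ × 10.8×10⁻⁶ × 93 = 33.15 MPa.
Axial force P = σA = 33.15 × 1825 = 60490 N = 60.49 kN, tensile.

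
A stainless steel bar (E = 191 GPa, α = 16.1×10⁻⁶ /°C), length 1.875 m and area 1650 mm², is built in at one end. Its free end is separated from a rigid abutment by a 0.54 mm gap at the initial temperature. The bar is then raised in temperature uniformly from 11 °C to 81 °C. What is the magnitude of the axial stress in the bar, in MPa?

Free thermal elongation = αΔT L = 16.1×10⁻⁶ × 70 × 1875 = 2.113 mm.
This exceeds the 0.54 mm gap, so the wall pushes back. The portion of expansion that must be recovered elastically is δ_free − gap = 2.113 − 0.54 = 1.573 mm.
That suppressed elongation corresponds to σ = E·Δ/L = 191×10³ × 1.573/1875 = 160.2 MPa.

σ ≈ 160 MPa (compressive)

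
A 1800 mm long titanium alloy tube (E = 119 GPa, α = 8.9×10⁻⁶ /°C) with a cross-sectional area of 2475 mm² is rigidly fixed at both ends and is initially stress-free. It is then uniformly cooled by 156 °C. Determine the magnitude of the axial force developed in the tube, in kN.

P ≈ 409 kN (tensile)

With zero net strain, σ = E·αΔT = 119 GPa × 8.9×10⁻⁶ × 156 = 165.2 MPa.
P = AEαΔT = 2475 × 119×10³ × 8.9×10⁻⁶ × 156 = 408.9 kN (tensile).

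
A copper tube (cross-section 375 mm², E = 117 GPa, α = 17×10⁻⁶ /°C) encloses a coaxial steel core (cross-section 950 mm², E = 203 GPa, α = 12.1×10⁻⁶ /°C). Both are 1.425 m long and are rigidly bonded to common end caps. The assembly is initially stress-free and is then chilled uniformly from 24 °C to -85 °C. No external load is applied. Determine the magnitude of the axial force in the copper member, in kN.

The copper has the larger α, so on cooling it would change length more than the steel if both were free. The rigid plates force a common final length, so the copper is put into tension and the steel into compression, with equal and opposite forces P (no external load).
Compatibility of the two members (thermal + elastic change equal): (α₁ − α₂)ΔT = P·[1/(A₁E₁) + 1/(A₂E₂)].
|α₁ − α₂|·ΔT = 4.9×10⁻⁶ × 109 = 0.0005341.
1/(A₁E₁) + 1/(A₂E₂) = 1/(375×117×10³) + 1/(950×203×10³) = 2.798×10⁻⁸ N⁻¹.
So P = 0.0005341 / 2.798×10⁻⁸ = 19.09 kN.

P ≈ 19.1 kN (tensile in the copper)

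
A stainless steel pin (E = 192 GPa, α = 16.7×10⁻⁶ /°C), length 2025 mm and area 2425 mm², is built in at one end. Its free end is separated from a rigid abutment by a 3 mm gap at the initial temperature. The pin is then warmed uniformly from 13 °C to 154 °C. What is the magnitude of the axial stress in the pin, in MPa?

If the wall were absent the pin would grow by αΔT L = 16.7×10⁻⁶ × 141 × 2025 = 4.768 mm.
The gap closes (δ_free > 3 mm) and the wall then resists a further 4.768 − 3 = 1.768 mm of expansion.
That suppressed elongation corresponds to σ = E·Δ/L = 192×10³ × 1.768/2025 = 167.7 MPa.

σ ≈ 168 MPa (compressive)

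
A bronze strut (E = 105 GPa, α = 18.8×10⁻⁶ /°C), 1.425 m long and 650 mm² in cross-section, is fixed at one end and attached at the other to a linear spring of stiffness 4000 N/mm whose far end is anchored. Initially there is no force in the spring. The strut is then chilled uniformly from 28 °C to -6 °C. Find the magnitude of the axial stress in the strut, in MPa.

If the spring were absent the strut would shorten by αΔT L = 18.8×10⁻⁶ × 34 × 1425 = 0.9109 mm.
Let P be the tensile force in the spring. The strut extends elastically by PL/(AE) and the spring stretches by P/k; together these equal δ_free.
P [ L/(AE) + 1/k ] = δ_free → P [ 1425/(650×105×10³) + 1/(4000) ] = 0.9109.
P = 0.9109 / 0.0002709 = 3363 N.
σ = P/A = 3363/650 = 5.173 MPa.

σ ≈ 5.17 MPa (tensile)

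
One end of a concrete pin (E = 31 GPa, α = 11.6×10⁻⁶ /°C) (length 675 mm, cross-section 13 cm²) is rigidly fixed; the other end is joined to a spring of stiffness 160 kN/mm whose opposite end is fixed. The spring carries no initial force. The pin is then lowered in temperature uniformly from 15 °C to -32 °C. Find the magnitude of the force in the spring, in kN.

P ≈ 16 kN

If the spring were absent the pin would shorten by αΔT L = 11.6×10⁻⁶ × 47 × 675 = 0.368 mm.
Let P be the tensile force in the spring. The pin extends elastically by PL/(AE) and the spring stretches by P/k; together these equal δ_free.
So P = δ_free / [L/(AE) + 1/k] = 0.368 / [ 675/(1300×31×10³) + 1/(160×10³) ].
P = 0.368 / 2.3×10⁻⁵ = 16000 N.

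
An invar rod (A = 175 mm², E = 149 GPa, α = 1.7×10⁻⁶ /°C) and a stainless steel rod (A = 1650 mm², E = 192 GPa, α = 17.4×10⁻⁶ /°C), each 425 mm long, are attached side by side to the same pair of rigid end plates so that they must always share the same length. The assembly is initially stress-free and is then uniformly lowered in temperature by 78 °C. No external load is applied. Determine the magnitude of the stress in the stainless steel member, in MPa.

The stainless steel has the larger α, so on cooling it would change length more than the invar if both were free. The rigid plates force a common final length, so the stainless steel is put into tension and the invar into compression, with equal and opposite forces P (no external load).
Compatibility of the two members (thermal + elastic change equal): (α₁ − α₂)ΔT = P·[1/(A₁E₁) + 1/(A₂E₂)].
|α₁ − α₂|·ΔT = 15.7×10⁻⁶ × 78 = 0.001225.
1/(A₁E₁) + 1/(A₂E₂) = 1/(175×149×10³) + 1/(1650×192×10³) = 4.151×10⁻⁸ N⁻¹.
P = 0.001225 / 4.151×10⁻⁸ = 29500 N = 29.5 kN.
σ_{stainless steel} = P/A₂ = 29500/1650 = 17.88 MPa, tensile.

σ ≈ 17.9 MPa (tensile)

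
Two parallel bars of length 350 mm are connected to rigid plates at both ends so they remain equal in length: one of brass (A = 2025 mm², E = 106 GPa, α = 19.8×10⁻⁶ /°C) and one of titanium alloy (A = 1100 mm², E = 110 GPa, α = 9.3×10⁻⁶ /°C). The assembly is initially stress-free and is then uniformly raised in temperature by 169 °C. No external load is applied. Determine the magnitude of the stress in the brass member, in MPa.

σ ≈ 67.8 MPa (compressive)

Both members must finish at the same length. With the larger α, the brass tends to over-expand; the plates restrain it, putting the brass in compression and the titanium alloy in tension. With no external load the two internal forces are equal and opposite, magnitude P.
Equating the net (thermal + elastic) strains gives |α₁ − α₂|·ΔT = P·[1/(A₁E₁) + 1/(A₂E₂)].
|α₁ − α₂|·ΔT = 10.5×10⁻⁶ × 169 = 0.001774.
1/(A₁E₁) + 1/(A₂E₂) = 1/(2025×106×10³) + 1/(1100×110×10³) = 1.292×10⁻⁸ N⁻¹.
P = 0.001774 / 1.292×10⁻⁸ = 137300 N = 137.3 kN.
σ_{brass} = P/A₁ = 137300/2025 = 67.81 MPa, compressive.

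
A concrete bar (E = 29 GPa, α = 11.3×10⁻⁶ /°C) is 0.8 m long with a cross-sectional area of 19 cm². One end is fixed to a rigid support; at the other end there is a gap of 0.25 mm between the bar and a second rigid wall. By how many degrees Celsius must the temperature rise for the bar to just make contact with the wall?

ΔT ≈ 27.7 °C

Contact occurs when the free expansion equals the gap: αΔT L = 0.25 mm.
So ΔT = g/(αL) = 0.25/(11.3×10⁻⁶ × 800) = 27.65 °C.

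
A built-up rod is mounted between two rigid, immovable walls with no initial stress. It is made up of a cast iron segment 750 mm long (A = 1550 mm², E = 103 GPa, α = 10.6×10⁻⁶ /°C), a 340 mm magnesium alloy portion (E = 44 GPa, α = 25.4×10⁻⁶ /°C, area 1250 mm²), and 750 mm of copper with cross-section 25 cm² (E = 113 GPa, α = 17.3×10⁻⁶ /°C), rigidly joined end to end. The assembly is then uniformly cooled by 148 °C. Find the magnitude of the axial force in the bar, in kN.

P ≈ 323 kN (tensile)

If the supports were absent, the total length change would be Σ αᵢΔT Lᵢ = 10.6×10⁻⁶×148×750 + 25.4×10⁻⁶×148×340 + 17.3×10⁻⁶×148×750 = 4.375 mm.
The rigid supports impose zero overall length change; the single axial force P common to all segments must satisfy P Σ Lᵢ/(AᵢEᵢ) = δ_free.
The series flexibility is Σ Lᵢ/(AᵢEᵢ) = 750/(1550×103×10³) + 340/(1250×44×10³) + 750/(2500×113×10³) = 1.353×10⁻⁵ mm/N.
So P = 4.375 / 1.353×10⁻⁵ = 323.3 kN, tensile.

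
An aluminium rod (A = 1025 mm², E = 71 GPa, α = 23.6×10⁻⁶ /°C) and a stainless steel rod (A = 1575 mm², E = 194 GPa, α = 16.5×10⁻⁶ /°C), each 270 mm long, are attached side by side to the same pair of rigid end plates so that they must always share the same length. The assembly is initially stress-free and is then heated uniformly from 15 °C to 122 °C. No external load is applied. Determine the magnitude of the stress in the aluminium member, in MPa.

Both members must finish at the same length. With the larger α, the aluminium tends to over-expand; the plates restrain it, putting the aluminium in compression and the stainless steel in tension. With no external load the two internal forces are equal and opposite, magnitude P.
Setting the final lengths equal and cancelling L: (α₁ − α₂)ΔT = P/(A₁E₁) + P/(A₂E₂).
|α₁ − α₂|·ΔT = 7.1×10⁻⁶ × 107 = 0.0007597.
1/(A₁E₁) + 1/(A₂E₂) = 1/(1025×71×10³) + 1/(1575×194×10³) = 1.701×10⁻⁸ N⁻¹.
So P = 0.0007597 / 1.701×10⁻⁸ = 44.65 kN.
σ_{aluminium} = P/A₁ = 44650/1025 = 43.56 MPa, compressive.

σ ≈ 43.6 MPa (compressive)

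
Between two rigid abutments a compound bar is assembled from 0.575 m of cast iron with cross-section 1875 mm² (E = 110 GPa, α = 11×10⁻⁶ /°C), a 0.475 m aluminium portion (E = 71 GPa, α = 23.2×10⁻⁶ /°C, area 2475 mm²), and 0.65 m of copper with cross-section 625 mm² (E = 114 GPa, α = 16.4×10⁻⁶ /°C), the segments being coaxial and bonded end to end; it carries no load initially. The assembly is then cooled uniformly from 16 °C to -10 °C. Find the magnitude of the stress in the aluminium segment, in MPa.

σ ≈ 20.1 MPa (tensile)

If the supports were absent, the total length change would be Σ αᵢΔT Lᵢ = 11×10⁻⁶×26×575 + 23.2×10⁻⁶×26×475 + 16.4×10⁻⁶×26×650 = 0.7281 mm.
The rigid supports impose zero overall length change; the single axial force P common to all segments must satisfy P Σ Lᵢ/(AᵢEᵢ) = δ_free.
The series flexibility is Σ Lᵢ/(AᵢEᵢ) = 575/(1875×110×10³) + 475/(2475×71×10³) + 650/(625×114×10³) = 1.461×10⁻⁵ mm/N.
So P = 0.7281 / 1.461×10⁻⁵ = 49.82 kN, tensile.
σ_{aluminium} = P / A = 49820 / 2475 = 20.13 MPa.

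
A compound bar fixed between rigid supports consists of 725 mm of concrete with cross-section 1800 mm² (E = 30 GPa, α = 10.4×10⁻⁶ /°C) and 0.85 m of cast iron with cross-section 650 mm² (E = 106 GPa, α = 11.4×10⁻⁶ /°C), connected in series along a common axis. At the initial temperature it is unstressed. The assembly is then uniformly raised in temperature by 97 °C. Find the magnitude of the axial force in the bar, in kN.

P ≈ 64.9 kN (compressive)

Free thermal expansion of the whole bar: Σ αᵢΔT Lᵢ = 10.4×10⁻⁶×97×725 + 11.4×10⁻⁶×97×850 = 1.671 mm.
The walls prevent any net length change, so an axial force P (same in every segment) develops. Compatibility: P · Σ Lᵢ/(AᵢEᵢ) = δ_free.
The series flexibility is Σ Lᵢ/(AᵢEᵢ) = 725/(1800×30×10³) + 850/(650×106×10³) = 2.576×10⁻⁵ mm/N.
So P = 1.671 / 2.576×10⁻⁵ = 64.87 kN, compressive.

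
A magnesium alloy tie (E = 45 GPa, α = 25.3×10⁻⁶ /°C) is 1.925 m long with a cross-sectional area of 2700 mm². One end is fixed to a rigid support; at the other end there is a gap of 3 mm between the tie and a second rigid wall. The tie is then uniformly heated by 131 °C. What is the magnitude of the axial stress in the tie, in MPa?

If the wall were absent the tie would grow by αΔT L = 25.3×10⁻⁶ × 131 × 1925 = 6.38 mm.
After closing the 3 mm clearance, 6.38 − 3 = 3.38 mm of expansion remains to be suppressed by the wall.
So σ = E(δ_free − g)/L = 45×10³ × 3.38/1925 = 79.01 MPa.

σ ≈ 79 MPa (compressive)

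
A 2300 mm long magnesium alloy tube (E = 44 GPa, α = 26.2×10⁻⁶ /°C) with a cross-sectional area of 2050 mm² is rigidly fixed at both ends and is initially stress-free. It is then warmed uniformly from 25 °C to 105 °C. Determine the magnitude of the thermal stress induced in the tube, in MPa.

Because both ends are immovable the net strain is zero, and the suppressed thermal strain is αΔT = 26.2×10⁻⁶ × 80 = 2096×10⁻⁶.
The stress required to suppress this strain is σ = Eε = 44×10³ × 2096×10⁻⁶ = 92.22 MPa, compressive since the tube is trying to expand.

σ ≈ 92.2 MPa (compressive)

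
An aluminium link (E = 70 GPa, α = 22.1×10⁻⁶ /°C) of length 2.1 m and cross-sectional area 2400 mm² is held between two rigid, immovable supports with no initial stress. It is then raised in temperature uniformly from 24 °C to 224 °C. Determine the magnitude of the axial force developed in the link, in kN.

Full restraint means ε = 0, so the stress is σ = EαΔT = 70×10³ × 22.1×10⁻⁶ × 200 = 309.4 MPa.
P = AEαΔT = 2400 × 70×10³ × 22.1×10⁻⁶ × 200 = 742.6 kN (compressive).

P ≈ 743 kN (compressive)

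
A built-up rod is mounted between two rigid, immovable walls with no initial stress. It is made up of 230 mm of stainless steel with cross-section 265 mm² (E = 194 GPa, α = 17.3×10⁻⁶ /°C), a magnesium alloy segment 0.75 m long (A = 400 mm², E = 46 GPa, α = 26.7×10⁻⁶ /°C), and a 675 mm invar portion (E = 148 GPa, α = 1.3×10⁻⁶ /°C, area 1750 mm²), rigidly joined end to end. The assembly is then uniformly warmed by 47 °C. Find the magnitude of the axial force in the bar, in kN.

If the supports were absent, the total length change would be Σ αᵢΔT Lᵢ = 17.3×10⁻⁶×47×230 + 26.7×10⁻⁶×47×750 + 1.3×10⁻⁶×47×675 = 1.169 mm.
The rigid supports impose zero overall length change; the single axial force P common to all segments must satisfy P Σ Lᵢ/(AᵢEᵢ) = δ_free.
The series flexibility is Σ Lᵢ/(AᵢEᵢ) = 230/(265×194×10³) + 750/(400×46×10³) + 675/(1750×148×10³) = 4.784×10⁻⁵ mm/N.
P = 1.169 / 4.784×10⁻⁵ = 24440 N = 24.44 kN, compressive.

P ≈ 24.4 kN (compressive)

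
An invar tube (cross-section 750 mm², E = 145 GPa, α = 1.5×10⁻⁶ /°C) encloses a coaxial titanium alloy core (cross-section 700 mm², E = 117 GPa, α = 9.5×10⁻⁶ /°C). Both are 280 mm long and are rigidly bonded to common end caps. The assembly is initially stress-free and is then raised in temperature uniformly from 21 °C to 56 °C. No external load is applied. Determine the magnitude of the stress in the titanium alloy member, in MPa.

σ ≈ 18.7 MPa (compressive)

Equilibrium of a rigid end plate with no external load gives equal and opposite internal forces ±P in the two members. Since α_{titanium alloy} > α_{invar}, heating drives the titanium alloy into compression and the invar into tension.
Compatibility of the two members (thermal + elastic change equal): (α₁ − α₂)ΔT = P·[1/(A₁E₁) + 1/(A₂E₂)].
|α₁ − α₂|·ΔT = 8×10⁻⁶ × 35 = 0.00028.
1/(A₁E₁) + 1/(A₂E₂) = 1/(750×145×10³) + 1/(700×117×10³) = 2.141×10⁻⁸ N⁻¹.
P = 0.00028 / 2.141×10⁻⁸ = 13080 N = 13.08 kN.
σ_{titanium alloy} = P/A₂ = 13080/700 = 18.69 MPa, compressive.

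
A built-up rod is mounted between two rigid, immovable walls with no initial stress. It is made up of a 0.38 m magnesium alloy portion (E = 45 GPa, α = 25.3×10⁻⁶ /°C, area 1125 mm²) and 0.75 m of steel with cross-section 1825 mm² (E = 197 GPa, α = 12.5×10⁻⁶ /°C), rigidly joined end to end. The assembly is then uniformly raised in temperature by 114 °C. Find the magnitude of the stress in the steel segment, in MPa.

σ ≈ 124 MPa (compressive)

With the walls removed the bar would change length by δ_free = Σ αᵢΔT Lᵢ = 25.3×10⁻⁶×114×380 + 12.5×10⁻⁶×114×750 = 2.165 mm.
The rigid supports impose zero overall length change; the single axial force P common to all segments must satisfy P Σ Lᵢ/(AᵢEᵢ) = δ_free.
The series flexibility is Σ Lᵢ/(AᵢEᵢ) = 380/(1125×45×10³) + 750/(1825×197×10³) = 9.592×10⁻⁶ mm/N.
P = 2.165 / 9.592×10⁻⁶ = 225700 N = 225.7 kN, compressive.
σ_{steel} = P / A = 225700 / 1825 = 123.7 MPa.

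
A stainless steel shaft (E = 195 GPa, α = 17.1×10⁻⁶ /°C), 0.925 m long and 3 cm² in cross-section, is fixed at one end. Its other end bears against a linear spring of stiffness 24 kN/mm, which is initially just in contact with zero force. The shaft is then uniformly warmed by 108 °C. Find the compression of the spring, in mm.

If the spring were absent the shaft would lengthen by αΔT L = 17.1×10⁻⁶ × 108 × 925 = 1.708 mm.
Let P be the compressive force at the spring. The shaft shortens elastically by PL/(AE) and the spring compresses by P/k; together these equal δ_free.
So P = δ_free / [L/(AE) + 1/k] = 1.708 / [ 925/(300×195×10³) + 1/(24×10³) ].
P = 1.708 / 5.748×10⁻⁵ = 29720 N.
Spring compression = P/k = 29720/(24×10³) = 1.238 mm.

δ ≈ 1.24 mm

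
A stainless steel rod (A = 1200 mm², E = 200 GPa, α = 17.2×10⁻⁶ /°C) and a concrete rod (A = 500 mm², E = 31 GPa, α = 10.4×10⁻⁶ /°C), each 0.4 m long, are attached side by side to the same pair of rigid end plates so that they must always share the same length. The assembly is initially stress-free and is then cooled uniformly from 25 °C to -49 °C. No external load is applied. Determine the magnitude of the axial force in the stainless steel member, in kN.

P ≈ 7.33 kN (tensile in the stainless steel)

The stainless steel has the larger α, so on cooling it would change length more than the concrete if both were free. The rigid plates force a common final length, so the stainless steel is put into tension and the concrete into compression, with equal and opposite forces P (no external load).
Compatibility of the two members (thermal + elastic change equal): (α₁ − α₂)ΔT = P·[1/(A₁E₁) + 1/(A₂E₂)].
|α₁ − α₂|·ΔT = 6.8×10⁻⁶ × 74 = 0.0005032.
1/(A₁E₁) + 1/(A₂E₂) = 1/(1200×200×10³) + 1/(500×31×10³) = 6.868×10⁻⁸ N⁻¹.
P = 0.0005032 / 6.868×10⁻⁸ = 7326 N = 7.326 kN.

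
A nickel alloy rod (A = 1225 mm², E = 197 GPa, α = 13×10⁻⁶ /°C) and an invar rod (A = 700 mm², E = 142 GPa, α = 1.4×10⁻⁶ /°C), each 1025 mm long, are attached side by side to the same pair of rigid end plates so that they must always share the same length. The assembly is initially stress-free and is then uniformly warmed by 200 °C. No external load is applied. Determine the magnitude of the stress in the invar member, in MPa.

Both members must finish at the same length. With the larger α, the nickel alloy tends to over-expand; the plates restrain it, putting the nickel alloy in compression and the invar in tension. With no external load the two internal forces are equal and opposite, magnitude P.
Compatibility of the two members (thermal + elastic change equal): (α₁ − α₂)ΔT = P·[1/(A₁E₁) + 1/(A₂E₂)].
|α₁ − α₂|·ΔT = 11.6×10⁻⁶ × 200 = 0.00232.
1/(A₁E₁) + 1/(A₂E₂) = 1/(1225×197×10³) + 1/(700×142×10³) = 1.42×10⁻⁸ N⁻¹.
P = 0.00232 / 1.42×10⁻⁸ = 163300 N = 163.3 kN.
σ_{invar} = P/A₂ = 163300/700 = 233.3 MPa, tensile.

σ ≈ 233 MPa (tensile)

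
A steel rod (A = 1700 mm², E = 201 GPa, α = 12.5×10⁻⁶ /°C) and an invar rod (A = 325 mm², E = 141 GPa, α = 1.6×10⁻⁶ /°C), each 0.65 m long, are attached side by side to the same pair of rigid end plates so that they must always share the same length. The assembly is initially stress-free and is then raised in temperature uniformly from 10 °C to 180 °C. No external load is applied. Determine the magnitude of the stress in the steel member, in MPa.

σ ≈ 44 MPa (compressive)

Equilibrium of a rigid end plate with no external load gives equal and opposite internal forces ±P in the two members. Since α_{steel} > α_{invar}, heating drives the steel into compression and the invar into tension.
Equating the net (thermal + elastic) strains gives |α₁ − α₂|·ΔT = P·[1/(A₁E₁) + 1/(A₂E₂)].
|α₁ − α₂|·ΔT = 10.9×10⁻⁶ × 170 = 0.001853.
1/(A₁E₁) + 1/(A₂E₂) = 1/(1700×201×10³) + 1/(325×141×10³) = 2.475×10⁻⁸ N⁻¹.
P = 0.001853 / 2.475×10⁻⁸ = 74870 N = 74.87 kN.
σ_{steel} = P/A₁ = 74870/1700 = 44.04 MPa, compressive.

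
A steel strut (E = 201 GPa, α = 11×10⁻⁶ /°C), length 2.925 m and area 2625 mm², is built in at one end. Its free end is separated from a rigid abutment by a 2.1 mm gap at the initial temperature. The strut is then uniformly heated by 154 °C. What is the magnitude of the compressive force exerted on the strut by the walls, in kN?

P ≈ 515 kN

Free thermal elongation = αΔT L = 11×10⁻⁶ × 154 × 2925 = 4.955 mm.
After closing the 2.1 mm clearance, 4.955 − 2.1 = 2.855 mm of expansion remains to be suppressed by the wall.
That suppressed elongation corresponds to σ = E·Δ/L = 201×10³ × 2.855/2925 = 196.2 MPa.
Force on the wall = σA = 196.2 × 2625 mm² = 515 kN.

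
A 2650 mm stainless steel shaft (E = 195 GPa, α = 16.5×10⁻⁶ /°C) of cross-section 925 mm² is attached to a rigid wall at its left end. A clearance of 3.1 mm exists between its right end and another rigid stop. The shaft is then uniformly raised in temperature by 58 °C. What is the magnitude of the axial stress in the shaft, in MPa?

σ ≈ 0 MPa

Free thermal elongation = αΔT L = 16.5×10⁻⁶ × 58 × 2650 = 2.536 mm.
This is smaller than the 3.1 mm clearance, so the shaft expands freely without reaching the stop — the stress is zero.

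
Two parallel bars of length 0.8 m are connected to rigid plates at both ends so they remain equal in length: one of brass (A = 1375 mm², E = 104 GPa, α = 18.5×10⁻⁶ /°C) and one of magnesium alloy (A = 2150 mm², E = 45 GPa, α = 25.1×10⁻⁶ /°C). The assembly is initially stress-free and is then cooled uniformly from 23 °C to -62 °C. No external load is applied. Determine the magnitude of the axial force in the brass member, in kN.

P ≈ 32.4 kN (compressive in the brass)

Both members must finish at the same length. With the larger α, the magnesium alloy tends to over-contract; the plates restrain it, putting the magnesium alloy in tension and the brass in compression. With no external load the two internal forces are equal and opposite, magnitude P.
Setting the final lengths equal and cancelling L: (α₁ − α₂)ΔT = P/(A₁E₁) + P/(A₂E₂).
|α₁ − α₂|·ΔT = 6.6×10⁻⁶ × 85 = 0.000561.
1/(A₁E₁) + 1/(A₂E₂) = 1/(1375×104×10³) + 1/(2150×45×10³) = 1.733×10⁻⁸ N⁻¹.
P = 0.000561 / 1.733×10⁻⁸ = 32370 N = 32.37 kN.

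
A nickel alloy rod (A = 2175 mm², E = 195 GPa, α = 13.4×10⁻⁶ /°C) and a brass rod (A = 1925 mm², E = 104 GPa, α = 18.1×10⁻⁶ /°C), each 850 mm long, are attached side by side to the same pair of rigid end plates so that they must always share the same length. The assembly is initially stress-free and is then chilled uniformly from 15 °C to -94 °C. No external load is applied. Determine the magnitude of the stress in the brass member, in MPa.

Equilibrium of a rigid end plate with no external load gives equal and opposite internal forces ±P in the two members. Since α_{brass} > α_{nickel alloy}, cooling drives the brass into tension and the nickel alloy into compression.
Compatibility of the two members (thermal + elastic change equal): (α₁ − α₂)ΔT = P·[1/(A₁E₁) + 1/(A₂E₂)].
|α₁ − α₂|·ΔT = 4.7×10⁻⁶ × 109 = 0.0005123.
1/(A₁E₁) + 1/(A₂E₂) = 1/(2175×195×10³) + 1/(1925×104×10³) = 7.353×10⁻⁹ N⁻¹.
P = 0.0005123 / 7.353×10⁻⁹ = 69670 N = 69.67 kN.
σ_{brass} = P/A₂ = 69670/1925 = 36.19 MPa, tensile.

σ ≈ 36.2 MPa (tensile)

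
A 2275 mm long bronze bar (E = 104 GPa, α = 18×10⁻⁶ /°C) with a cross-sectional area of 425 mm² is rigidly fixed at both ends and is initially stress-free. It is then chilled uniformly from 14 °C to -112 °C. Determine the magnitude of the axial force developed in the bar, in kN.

P ≈ 100 kN (tensile)

The ends cannot move, so σ = EαΔT = 104×10³ × 18×10⁻⁶ × 126 = 235.9 MPa.
Then P = σA = 235.9 × 425 mm² = 100.2 kN, tensile.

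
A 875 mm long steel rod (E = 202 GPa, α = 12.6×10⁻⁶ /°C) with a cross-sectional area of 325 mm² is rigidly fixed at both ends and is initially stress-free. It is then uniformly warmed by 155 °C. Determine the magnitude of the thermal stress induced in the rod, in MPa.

σ ≈ 395 MPa (compressive)

The supports are rigid, so the total axial strain is zero. The restrained thermal strain is ε = αΔT = 12.6×10⁻⁶ × 155 = 1953×10⁻⁶.
The stress required to suppress this strain is σ = Eε = 202×10³ × 1953×10⁻⁶ = 394.5 MPa, compressive since the rod is trying to expand.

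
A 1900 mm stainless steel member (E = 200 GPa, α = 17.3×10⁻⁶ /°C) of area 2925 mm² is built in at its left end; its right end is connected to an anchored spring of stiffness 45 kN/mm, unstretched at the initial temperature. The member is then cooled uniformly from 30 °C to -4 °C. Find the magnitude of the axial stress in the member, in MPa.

If the spring were absent the member would shorten by αΔT L = 17.3×10⁻⁶ × 34 × 1900 = 1.118 mm.
With a force P in the spring, the elastic change of the member is PL/(AE) and that of the spring is P/k; compatibility requires their sum to equal δ_free.
P [ L/(AE) + 1/k ] = δ_free → P [ 1900/(2925×200×10³) + 1/(45×10³) ] = 1.118.
P = 1.118 / 2.547×10⁻⁵ = 43880 N.
σ = P/A = 43880/2925 = 15 MPa.

σ ≈ 15 MPa (tensile)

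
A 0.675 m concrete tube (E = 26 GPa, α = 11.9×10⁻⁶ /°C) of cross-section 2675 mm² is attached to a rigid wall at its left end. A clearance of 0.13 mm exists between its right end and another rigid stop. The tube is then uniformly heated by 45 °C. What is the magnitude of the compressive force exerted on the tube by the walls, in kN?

If the wall were absent the tube would grow by αΔT L = 11.9×10⁻⁶ × 45 × 675 = 0.3615 mm.
After closing the 0.13 mm clearance, 0.3615 − 0.13 = 0.2315 mm of expansion remains to be suppressed by the wall.
Compatibility: PL/(AE) = 0.2315 mm, so σ = P/A = E × (0.2315/675) = 8.916 MPa.
P = σA = 8.916 × 2675 = 23.85 kN.

P ≈ 23.8 kN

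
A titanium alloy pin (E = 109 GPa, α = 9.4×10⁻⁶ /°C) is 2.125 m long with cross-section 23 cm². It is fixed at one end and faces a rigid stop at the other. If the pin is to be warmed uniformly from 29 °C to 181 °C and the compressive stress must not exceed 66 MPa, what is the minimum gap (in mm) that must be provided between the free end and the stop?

g ≈ 1.75 mm

With no wall the pin would lengthen by αΔT L = 9.4×10⁻⁶ × 152 × 2125 = 3.036 mm.
A stress of 66 MPa corresponds to the wall pushing the pin back by σL/E = 66×2125/(109×10³) = 1.287 mm.
So the gap has to take up the difference, g_min = δ_free − σL/E = 3.036 − 1.287 = 1.75 mm.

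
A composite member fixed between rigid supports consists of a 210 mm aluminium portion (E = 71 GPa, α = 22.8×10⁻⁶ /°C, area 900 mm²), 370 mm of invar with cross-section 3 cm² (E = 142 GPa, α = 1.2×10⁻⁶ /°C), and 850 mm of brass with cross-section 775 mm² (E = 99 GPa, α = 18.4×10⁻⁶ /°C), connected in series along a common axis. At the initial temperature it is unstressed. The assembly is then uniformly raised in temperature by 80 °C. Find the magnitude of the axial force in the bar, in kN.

Free thermal expansion of the whole bar: Σ αᵢΔT Lᵢ = 22.8×10⁻⁶×80×210 + 1.2×10⁻⁶×80×370 + 18.4×10⁻⁶×80×850 = 1.67 mm.
Since the ends are fixed, an axial force P builds up, equal in every segment, with P · Σ Lᵢ/(AᵢEᵢ) = δ_free.
Σ Lᵢ/(AᵢEᵢ) = 210/(900×71×10³) + 370/(300×142×10³) + 850/(775×99×10³) = 2.305×10⁻⁵ mm/N.
Hence P = δ_free / Σ(L/AE) = 1.67/2.305×10⁻⁵ = 72.44 kN (compressive).

P ≈ 72.4 kN (compressive)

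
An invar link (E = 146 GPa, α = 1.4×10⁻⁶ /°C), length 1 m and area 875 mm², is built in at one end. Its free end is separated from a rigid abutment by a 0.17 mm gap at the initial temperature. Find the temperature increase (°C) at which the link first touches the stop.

The gap closes when αΔT L = 0.17 mm, since the link is still unstressed at that instant.
ΔT = 0.17 / (1.4×10⁻⁶ × 1000) = 121.4 °C.

ΔT ≈ 121 °C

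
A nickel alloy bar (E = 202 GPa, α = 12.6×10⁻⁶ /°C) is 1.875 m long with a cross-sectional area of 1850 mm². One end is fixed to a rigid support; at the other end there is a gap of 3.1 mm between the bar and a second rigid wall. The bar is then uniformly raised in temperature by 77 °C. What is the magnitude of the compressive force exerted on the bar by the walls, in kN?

P ≈ 0 kN

If the wall were absent the bar would grow by αΔT L = 12.6×10⁻⁶ × 77 × 1875 = 1.819 mm.
This is smaller than the 3.1 mm clearance, so the bar expands freely without reaching the stop — the stress is zero.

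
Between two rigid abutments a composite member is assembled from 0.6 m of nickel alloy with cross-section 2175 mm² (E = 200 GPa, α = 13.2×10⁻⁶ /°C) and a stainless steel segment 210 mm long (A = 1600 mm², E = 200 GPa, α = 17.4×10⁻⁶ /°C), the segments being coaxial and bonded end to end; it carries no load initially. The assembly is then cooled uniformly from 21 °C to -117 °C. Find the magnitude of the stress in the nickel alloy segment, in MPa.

σ ≈ 361 MPa (tensile)

Free thermal contraction of the whole bar: Σ αᵢΔT Lᵢ = 13.2×10⁻⁶×138×600 + 17.4×10⁻⁶×138×210 = 1.597 mm.
The walls prevent any net length change, so an axial force P (same in every segment) develops. Compatibility: P · Σ Lᵢ/(AᵢEᵢ) = δ_free.
The series flexibility is Σ Lᵢ/(AᵢEᵢ) = 600/(2175×200×10³) + 210/(1600×200×10³) = 2.036×10⁻⁶ mm/N.
Hence P = δ_free / Σ(L/AE) = 1.597/2.036×10⁻⁶ = 784.7 kN (tensile).
σ_{nickel alloy} = P / A = 784700 / 2175 = 360.8 MPa.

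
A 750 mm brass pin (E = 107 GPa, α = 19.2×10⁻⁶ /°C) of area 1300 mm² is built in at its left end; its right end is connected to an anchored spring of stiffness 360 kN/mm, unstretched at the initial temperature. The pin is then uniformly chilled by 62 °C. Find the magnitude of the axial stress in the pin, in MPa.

σ ≈ 84.1 MPa (tensile)

The unrestrained thermal change is αΔT L = 19.2×10⁻⁶ × 62 × 750 = 0.8928 mm.
Let P be the tensile force in the spring. The pin extends elastically by PL/(AE) and the spring stretches by P/k; together these equal δ_free.
So P = δ_free / [L/(AE) + 1/k] = 0.8928 / [ 750/(1300×107×10³) + 1/(360×10³) ].
P = 0.8928 / 8.17×10⁻⁶ = 109300 N.
σ = P/A = 109300/1300 = 84.06 MPa.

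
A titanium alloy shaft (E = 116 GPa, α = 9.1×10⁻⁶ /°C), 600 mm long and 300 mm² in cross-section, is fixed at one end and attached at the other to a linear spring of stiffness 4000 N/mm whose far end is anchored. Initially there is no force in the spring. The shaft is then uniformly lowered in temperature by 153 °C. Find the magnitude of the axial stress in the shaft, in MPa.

The unrestrained thermal change is αΔT L = 9.1×10⁻⁶ × 153 × 600 = 0.8354 mm.
Let P be the tensile force in the spring. The shaft extends elastically by PL/(AE) and the spring stretches by P/k; together these equal δ_free.
P [ L/(AE) + 1/k ] = δ_free → P [ 600/(300×116×10³) + 1/(4000) ] = 0.8354.
P = 0.8354 / 0.0002672 = 3126 N.
σ = P/A = 3126/300 = 10.42 MPa.

σ ≈ 10.4 MPa (tensile)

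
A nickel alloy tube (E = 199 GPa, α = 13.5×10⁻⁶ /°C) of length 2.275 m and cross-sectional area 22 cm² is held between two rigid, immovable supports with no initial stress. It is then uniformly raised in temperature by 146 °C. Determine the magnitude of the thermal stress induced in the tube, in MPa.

With length fixed, the mechanical strain must cancel the thermal strain αΔT = 13.5×10⁻⁶ × 146 = 1971×10⁻⁶.
The stress required to suppress this strain is σ = Eε = 199×10³ × 1971×10⁻⁶ = 392.2 MPa, compressive since the tube is trying to expand.

σ ≈ 392 MPa (compressive)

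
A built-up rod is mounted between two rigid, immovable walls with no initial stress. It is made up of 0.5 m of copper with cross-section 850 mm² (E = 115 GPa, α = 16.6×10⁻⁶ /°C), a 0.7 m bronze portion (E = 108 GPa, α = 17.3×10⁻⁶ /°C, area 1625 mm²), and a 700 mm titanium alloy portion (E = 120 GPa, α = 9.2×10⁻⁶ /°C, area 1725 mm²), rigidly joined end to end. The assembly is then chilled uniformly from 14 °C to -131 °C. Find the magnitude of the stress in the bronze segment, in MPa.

With the walls removed the bar would change length by δ_free = Σ αᵢΔT Lᵢ = 16.6×10⁻⁶×145×500 + 17.3×10⁻⁶×145×700 + 9.2×10⁻⁶×145×700 = 3.893 mm.
The rigid supports impose zero overall length change; the single axial force P common to all segments must satisfy P Σ Lᵢ/(AᵢEᵢ) = δ_free.
The series flexibility is Σ Lᵢ/(AᵢEᵢ) = 500/(850×115×10³) + 700/(1625×108×10³) + 700/(1725×120×10³) = 1.249×10⁻⁵ mm/N.
Hence P = δ_free / Σ(L/AE) = 3.893/1.249×10⁻⁵ = 311.8 kN (tensile).
σ_{bronze} = P / A = 311800 / 1625 = 191.9 MPa.

σ ≈ 192 MPa (tensile)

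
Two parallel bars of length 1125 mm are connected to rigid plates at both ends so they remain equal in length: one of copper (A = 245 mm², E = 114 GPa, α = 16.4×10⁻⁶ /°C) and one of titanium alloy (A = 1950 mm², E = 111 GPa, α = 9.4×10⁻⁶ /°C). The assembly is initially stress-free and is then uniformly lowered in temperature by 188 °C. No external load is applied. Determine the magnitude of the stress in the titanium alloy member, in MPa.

σ ≈ 16.7 MPa (compressive)

Equilibrium of a rigid end plate with no external load gives equal and opposite internal forces ±P in the two members. Since α_{copper} > α_{titanium alloy}, cooling drives the copper into tension and the titanium alloy into compression.
Equating the net (thermal + elastic) strains gives |α₁ − α₂|·ΔT = P·[1/(A₁E₁) + 1/(A₂E₂)].
|α₁ − α₂|·ΔT = 7×10⁻⁶ × 188 = 0.001316.
1/(A₁E₁) + 1/(A₂E₂) = 1/(245×114×10³) + 1/(1950×111×10³) = 4.042×10⁻⁸ N⁻¹.
P = 0.001316 / 4.042×10⁻⁸ = 32560 N = 32.56 kN.
σ_{titanium alloy} = P/A₂ = 32560/1950 = 16.69 MPa, compressive.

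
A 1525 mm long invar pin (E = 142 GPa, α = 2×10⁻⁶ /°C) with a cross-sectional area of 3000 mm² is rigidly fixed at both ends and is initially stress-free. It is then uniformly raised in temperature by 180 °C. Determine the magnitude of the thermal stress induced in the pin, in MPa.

Because both ends are immovable the net strain is zero, and the suppressed thermal strain is αΔT = 2×10⁻⁶ × 180 = 360×10⁻⁶.
Hence σ = E·αΔT = 142×10³ × 360×10⁻⁶ = 51.12 MPa, compressive.

σ ≈ 51.1 MPa (compressive)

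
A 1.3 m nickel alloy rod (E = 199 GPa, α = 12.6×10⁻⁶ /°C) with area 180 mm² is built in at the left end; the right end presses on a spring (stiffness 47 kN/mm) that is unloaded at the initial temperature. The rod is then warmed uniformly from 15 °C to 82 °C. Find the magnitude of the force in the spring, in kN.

Free thermal expansion: δ_free = αΔT L = 12.6×10⁻⁶ × 67 × 1300 = 1.097 mm.
Let P be the compressive force at the spring. The rod shortens elastically by PL/(AE) and the spring compresses by P/k; together these equal δ_free.
So P = δ_free / [L/(AE) + 1/k] = 1.097 / [ 1300/(180×199×10³) + 1/(47×10³) ].
P = 1.097 / 5.757×10⁻⁵ = 19060 N.

P ≈ 19.1 kN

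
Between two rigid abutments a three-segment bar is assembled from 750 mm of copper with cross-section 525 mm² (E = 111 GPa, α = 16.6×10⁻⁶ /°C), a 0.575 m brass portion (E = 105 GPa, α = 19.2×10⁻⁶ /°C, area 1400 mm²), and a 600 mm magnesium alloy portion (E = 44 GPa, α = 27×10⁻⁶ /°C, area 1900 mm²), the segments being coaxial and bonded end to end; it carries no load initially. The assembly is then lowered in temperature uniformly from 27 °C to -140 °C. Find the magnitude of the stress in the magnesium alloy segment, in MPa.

σ ≈ 146 MPa (tensile)

Free thermal contraction of the whole bar: Σ αᵢΔT Lᵢ = 16.6×10⁻⁶×167×750 + 19.2×10⁻⁶×167×575 + 27×10⁻⁶×167×600 = 6.628 mm.
Since the ends are fixed, an axial force P builds up, equal in every segment, with P · Σ Lᵢ/(AᵢEᵢ) = δ_free.
Σ Lᵢ/(AᵢEᵢ) = 750/(525×111×10³) + 575/(1400×105×10³) + 600/(1900×44×10³) = 2.396×10⁻⁵ mm/N.
P = 6.628 / 2.396×10⁻⁵ = 276700 N = 276.7 kN, tensile.
σ_{magnesium alloy} = P / A = 276700 / 1900 = 145.6 MPa.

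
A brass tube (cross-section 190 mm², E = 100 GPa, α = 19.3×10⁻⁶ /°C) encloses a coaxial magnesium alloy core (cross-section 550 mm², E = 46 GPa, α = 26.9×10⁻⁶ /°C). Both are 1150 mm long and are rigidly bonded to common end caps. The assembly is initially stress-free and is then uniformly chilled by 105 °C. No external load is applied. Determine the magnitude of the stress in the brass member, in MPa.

σ ≈ 45.6 MPa (compressive)

The magnesium alloy has the larger α, so on cooling it would change length more than the brass if both were free. The rigid plates force a common final length, so the magnesium alloy is put into tension and the brass into compression, with equal and opposite forces P (no external load).
Setting the final lengths equal and cancelling L: (α₁ − α₂)ΔT = P/(A₁E₁) + P/(A₂E₂).
|α₁ − α₂|·ΔT = 7.6×10⁻⁶ × 105 = 0.000798.
1/(A₁E₁) + 1/(A₂E₂) = 1/(190×100×10³) + 1/(550×46×10³) = 9.216×10⁻⁸ N⁻¹.
P = 0.000798 / 9.216×10⁻⁸ = 8659 N = 8.659 kN.
σ_{brass} = P/A₁ = 8659/190 = 45.57 MPa, compressive.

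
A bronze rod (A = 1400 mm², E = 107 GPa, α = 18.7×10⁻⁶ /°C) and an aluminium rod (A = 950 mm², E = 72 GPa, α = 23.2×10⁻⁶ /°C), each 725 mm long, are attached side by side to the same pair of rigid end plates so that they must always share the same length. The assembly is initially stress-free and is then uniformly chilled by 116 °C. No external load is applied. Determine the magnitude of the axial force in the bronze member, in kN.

The aluminium has the larger α, so on cooling it would change length more than the bronze if both were free. The rigid plates force a common final length, so the aluminium is put into tension and the bronze into compression, with equal and opposite forces P (no external load).
Compatibility of the two members (thermal + elastic change equal): (α₁ − α₂)ΔT = P·[1/(A₁E₁) + 1/(A₂E₂)].
|α₁ − α₂|·ΔT = 4.5×10⁻⁶ × 116 = 0.000522.
1/(A₁E₁) + 1/(A₂E₂) = 1/(1400×107×10³) + 1/(950×72×10³) = 2.13×10⁻⁸ N⁻¹.
So P = 0.000522 / 2.13×10⁻⁸ = 24.51 kN.

P ≈ 24.5 kN (compressive in the bronze)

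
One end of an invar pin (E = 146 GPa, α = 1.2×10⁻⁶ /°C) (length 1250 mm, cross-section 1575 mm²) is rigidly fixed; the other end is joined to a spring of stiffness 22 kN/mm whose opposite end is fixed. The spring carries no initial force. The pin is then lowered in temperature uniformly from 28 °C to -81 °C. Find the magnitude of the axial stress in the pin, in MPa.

σ ≈ 2.04 MPa (tensile)

If the spring were absent the pin would shorten by αΔT L = 1.2×10⁻⁶ × 109 × 1250 = 0.1635 mm.
With a force P in the spring, the elastic change of the pin is PL/(AE) and that of the spring is P/k; compatibility requires their sum to equal δ_free.
P [ L/(AE) + 1/k ] = δ_free → P [ 1250/(1575×146×10³) + 1/(22×10³) ] = 0.1635.
P = 0.1635 / 5.089×10⁻⁵ = 3213 N.
σ = P/A = 3213/1575 = 2.04 MPa.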